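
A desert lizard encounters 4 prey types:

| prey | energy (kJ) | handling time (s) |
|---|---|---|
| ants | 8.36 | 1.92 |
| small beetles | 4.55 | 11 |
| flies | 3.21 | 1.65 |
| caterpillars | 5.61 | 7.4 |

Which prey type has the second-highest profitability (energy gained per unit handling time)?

In descending order of E/h:
ants: 8.36/1.92 = 4.35 kJ/s
flies: 3.21/1.65 = 1.95 kJ/s
caterpillars: 5.61/7.4 = 0.758 kJ/s
small beetles: 4.55/11 = 0.414 kJ/s

flies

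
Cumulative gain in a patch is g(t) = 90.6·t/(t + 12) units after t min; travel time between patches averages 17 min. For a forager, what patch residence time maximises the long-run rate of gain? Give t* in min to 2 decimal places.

By the marginal value theorem, leave when the instantaneous gain rate g'(t) equals the habitat-wide average g(t)/(T + t).
g'(t) = 90.6·12/(t + 12)². Setting 90.6·12/(t+12)² = 90.6t/[(t+12)(17+t)] gives 12(17+t) = t(t+12), so t² = 12×17 = 204.
t* = √204 = 14.28 min.

14.28 min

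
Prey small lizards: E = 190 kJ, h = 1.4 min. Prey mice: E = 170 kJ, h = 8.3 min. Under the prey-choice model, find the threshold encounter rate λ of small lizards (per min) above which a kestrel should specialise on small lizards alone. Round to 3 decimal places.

0.127 per min

Drop mice once their profitability E₂/h₂ falls below the rate achievable on small lizards alone: E₂/h₂ = λE₁/(1 + λh₁).
Solve for λ: λE₁h₂ = E₂(1 + λh₁) → λ(E₁h₂ − E₂h₁) = E₂ → λ = E₂/(E₁h₂ − E₂h₁).
λ = 170/(190×8.3 − 170×1.4) = 170/1339 = 0.127 per min.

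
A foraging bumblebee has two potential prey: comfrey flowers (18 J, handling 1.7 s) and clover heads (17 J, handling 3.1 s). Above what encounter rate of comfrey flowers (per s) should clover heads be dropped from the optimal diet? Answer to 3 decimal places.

0.632 per s

The zero-one rule: include clover heads iff E₂/h₂ > λE₁/(1+λh₁). Equality gives the switch point.
λE₁h₂ = E₂ + λE₂h₁ ⇒ λ = E₂/(E₁h₂ − E₂h₁) = 17/(55.8 − 28.9) = 0.632 per s.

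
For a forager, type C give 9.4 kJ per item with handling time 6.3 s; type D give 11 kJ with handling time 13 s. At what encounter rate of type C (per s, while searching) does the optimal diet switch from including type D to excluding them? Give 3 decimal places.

The zero-one rule: include type D iff E₂/h₂ > λE₁/(1+λh₁). Equality gives the switch point.
λE₁h₂ = E₂ + λE₂h₁ ⇒ λ = E₂/(E₁h₂ − E₂h₁) = 11/(122.2 − 69.3) = 0.2079 per s.

0.208 per s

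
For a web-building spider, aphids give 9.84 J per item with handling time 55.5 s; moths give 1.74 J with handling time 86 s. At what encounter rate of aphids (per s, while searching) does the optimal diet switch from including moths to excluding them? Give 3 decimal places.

The zero-one rule: include moths iff E₂/h₂ > λE₁/(1+λh₁). Equality gives the switch point.
λE₁h₂ = E₂ + λE₂h₁ ⇒ λ = E₂/(E₁h₂ − E₂h₁) = 1.74/(846.2 − 96.57) = 0.002321 per s.

0.002 per s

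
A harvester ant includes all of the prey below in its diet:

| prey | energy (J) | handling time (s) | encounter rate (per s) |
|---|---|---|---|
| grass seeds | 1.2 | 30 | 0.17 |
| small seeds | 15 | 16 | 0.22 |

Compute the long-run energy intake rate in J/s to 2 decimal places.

Energy encountered per unit search time: 0.17×1.2 + 0.22×15 = 3.504 J/s.
Handling time per unit search time: 0.17×30 + 0.22×16 = 8.62.
Rate = 3.504/(1 + 8.62) = 0.3642 J/s.

0.36 J/s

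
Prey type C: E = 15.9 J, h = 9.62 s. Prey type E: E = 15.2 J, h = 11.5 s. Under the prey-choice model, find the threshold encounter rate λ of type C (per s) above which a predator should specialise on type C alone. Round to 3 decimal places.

0.415 per s

The zero-one rule: include type E iff E₂/h₂ > λE₁/(1+λh₁). Equality gives the switch point.
λE₁h₂ = E₂ + λE₂h₁ ⇒ λ = E₂/(E₁h₂ − E₂h₁) = 15.2/(182.8 − 146.2) = 0.415 per s.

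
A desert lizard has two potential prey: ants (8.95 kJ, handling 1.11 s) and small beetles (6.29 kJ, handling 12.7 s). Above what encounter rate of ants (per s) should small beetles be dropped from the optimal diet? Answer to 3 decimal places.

Drop small beetles once their profitability E₂/h₂ falls below the rate achievable on ants alone: E₂/h₂ = λE₁/(1 + λh₁).
Solve for λ: λE₁h₂ = E₂(1 + λh₁) → λ(E₁h₂ − E₂h₁) = E₂ → λ = E₂/(E₁h₂ − E₂h₁).
λ = 6.29/(8.95×12.7 − 6.29×1.11) = 6.29/106.7 = 0.05896 per s.

0.059 per s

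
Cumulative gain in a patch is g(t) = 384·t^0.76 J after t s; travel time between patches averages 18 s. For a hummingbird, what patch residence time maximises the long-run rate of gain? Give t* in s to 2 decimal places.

Maximise g(t)/(T+t): set derivative to zero → g'(t)(T+t) = g(t).
g'(t) = 0.76·384·t^-0.24. Setting 0.76·384·t^-0.24 = 384·t^0.76/(18+t) gives 0.76(18+t) = t, so 0.24·t = 0.76×18.
t* = 0.76×18/0.24 = 57 s.

57.00 s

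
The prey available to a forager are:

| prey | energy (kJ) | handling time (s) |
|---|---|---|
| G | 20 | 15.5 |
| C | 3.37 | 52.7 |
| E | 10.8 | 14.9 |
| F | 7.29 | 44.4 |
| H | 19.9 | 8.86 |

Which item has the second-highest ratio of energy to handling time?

G

In descending order of E/h:
H: 19.9/8.86 = 2.25 kJ/s
G: 20/15.5 = 1.29 kJ/s
E: 10.8/14.9 = 0.725 kJ/s
F: 7.29/44.4 = 0.164 kJ/s
C: 3.37/52.7 = 0.0639 kJ/s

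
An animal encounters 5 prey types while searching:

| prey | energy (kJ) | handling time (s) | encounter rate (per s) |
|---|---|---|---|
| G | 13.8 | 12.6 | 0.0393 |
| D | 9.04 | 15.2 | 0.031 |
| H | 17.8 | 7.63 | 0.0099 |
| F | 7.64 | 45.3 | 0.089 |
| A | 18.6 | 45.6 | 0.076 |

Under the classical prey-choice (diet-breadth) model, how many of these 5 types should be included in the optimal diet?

E/h in descending order: H 2.33, G 1.1, D 0.595, A 0.408, F 0.169 kJ/s. The optimal diet is the largest prefix of this list for which every included type satisfies E_i/h_i > R on the types above it.
Rate on top 1: 0.1638. G: 1.1 > 0.1638 → include.
Rate on top 2: 0.4575. D: 0.595 > 0.4575 → include.
Rate on top 3: 0.4891. A: 0.408 < 0.4891 → exclude; stop.
Optimal diet: H, G, D — 3 of 5 types.

3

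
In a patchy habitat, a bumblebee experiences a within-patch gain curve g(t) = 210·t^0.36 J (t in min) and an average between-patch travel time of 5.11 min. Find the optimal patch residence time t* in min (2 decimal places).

2.87 min

By the marginal value theorem, leave when the instantaneous gain rate g'(t) equals the habitat-wide average g(t)/(T + t).
g'(t) = 0.36·210·t^-0.64. Setting 0.36·210·t^-0.64 = 210·t^0.36/(5.11+t) gives 0.36(5.11+t) = t, so 0.64·t = 0.36×5.11.
t* = 0.36×5.11/0.64 = 2.874 min.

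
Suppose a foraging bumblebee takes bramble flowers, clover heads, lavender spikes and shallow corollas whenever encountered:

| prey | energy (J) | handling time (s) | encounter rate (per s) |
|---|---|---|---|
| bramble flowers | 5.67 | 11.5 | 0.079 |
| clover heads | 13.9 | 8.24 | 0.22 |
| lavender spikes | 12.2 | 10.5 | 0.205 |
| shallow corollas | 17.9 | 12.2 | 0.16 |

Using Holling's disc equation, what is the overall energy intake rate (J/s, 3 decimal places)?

1.134 J/s

Energy encountered per unit search time: 0.079×5.67 + 0.22×13.9 + 0.205×12.2 + 0.16×17.9 = 8.871 J/s.
Handling time per unit search time: 0.079×11.5 + 0.22×8.24 + 0.205×10.5 + 0.16×12.2 = 6.826.
Rate = 8.871/(1 + 6.826) = 1.134 J/s.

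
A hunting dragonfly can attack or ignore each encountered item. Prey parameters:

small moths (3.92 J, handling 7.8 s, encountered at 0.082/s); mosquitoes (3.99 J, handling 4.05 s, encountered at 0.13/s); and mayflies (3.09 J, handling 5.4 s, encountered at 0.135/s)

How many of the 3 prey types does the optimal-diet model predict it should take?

3

Rank by E/h (J/s): mosquitoes 0.985, mayflies 0.572, small moths 0.503. Include each in turn until the next type's E/h falls below the running intake rate.
Rate on top 1: 0.3398. mayflies: 0.572 > 0.3398 → include.
Rate on top 2: 0.4149. small moths: 0.503 > 0.4149 → include.
Optimal diet: mosquitoes, mayflies, small moths — 3 of 3 types.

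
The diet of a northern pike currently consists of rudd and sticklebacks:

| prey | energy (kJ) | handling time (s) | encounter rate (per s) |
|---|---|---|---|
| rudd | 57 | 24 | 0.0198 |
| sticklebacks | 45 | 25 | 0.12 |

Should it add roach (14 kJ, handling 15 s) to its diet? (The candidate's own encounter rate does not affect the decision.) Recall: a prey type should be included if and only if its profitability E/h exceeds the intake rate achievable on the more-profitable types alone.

On rudd and sticklebacks alone, R = ΣλE/(1+Σλh) = 6.529/4.475 = 1.459 kJ/s.
Profitability of roach: 14/15 = 0.9333 kJ/s.
Since 0.9333 < R, time spent handling roach is better spent searching.

No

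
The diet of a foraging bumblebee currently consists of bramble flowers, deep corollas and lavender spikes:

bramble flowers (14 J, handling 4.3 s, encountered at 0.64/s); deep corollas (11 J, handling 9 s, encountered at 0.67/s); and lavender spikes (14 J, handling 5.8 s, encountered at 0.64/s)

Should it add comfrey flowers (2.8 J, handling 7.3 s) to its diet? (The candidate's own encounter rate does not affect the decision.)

No

Current rate: (0.64×14 + 0.67×11 + 0.64×14)/(1 + 0.64×4.3 + 0.67×9 + 0.64×5.8) = 1.874 J/s.
comfrey flowers: E/h = 2.8/7.3 = 0.3836 J/s.
0.3836 < 1.874, so adding comfrey flowers would lower the average — exclude it.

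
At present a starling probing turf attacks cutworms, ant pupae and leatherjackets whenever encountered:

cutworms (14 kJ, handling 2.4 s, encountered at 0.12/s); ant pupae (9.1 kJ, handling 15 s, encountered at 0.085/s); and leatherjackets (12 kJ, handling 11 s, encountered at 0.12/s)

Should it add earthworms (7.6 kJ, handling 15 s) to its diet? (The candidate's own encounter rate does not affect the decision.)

No

Intake rate on the current diet: R = (0.12×14 + 0.085×9.1 + 0.12×12) / (1 + 0.12×2.4 + 0.085×15 + 0.12×11) = 3.893/3.883 = 1.003 kJ/s.
earthworms: E/h = 7.6/15 = 0.5067 kJ/s.
Since 0.5067 < R, time spent handling earthworms is better spent searching.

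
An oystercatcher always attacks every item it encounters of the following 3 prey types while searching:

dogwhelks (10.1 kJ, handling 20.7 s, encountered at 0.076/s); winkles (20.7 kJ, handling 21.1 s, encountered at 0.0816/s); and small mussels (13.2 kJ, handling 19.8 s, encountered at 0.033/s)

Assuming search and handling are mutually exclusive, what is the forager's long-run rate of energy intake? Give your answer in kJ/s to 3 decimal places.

0.585 kJ/s

R = Σλ_iE_i / (1 + Σλ_ih_i)
Numerator: 0.076×10.1 + 0.0816×20.7 + 0.033×13.2 = 2.892
Denominator: 1 + 0.076×20.7 + 0.0816×21.1 + 0.033×19.8 = 4.948
R = 2.892/4.948 = 0.5845 kJ/s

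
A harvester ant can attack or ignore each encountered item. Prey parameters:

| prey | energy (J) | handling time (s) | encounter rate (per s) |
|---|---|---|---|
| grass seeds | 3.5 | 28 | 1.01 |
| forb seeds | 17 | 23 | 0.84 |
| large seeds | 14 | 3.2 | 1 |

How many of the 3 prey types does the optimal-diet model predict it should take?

1

Profitabilities (E/h, J/s): large seeds 4.38, forb seeds 0.739, grass seeds 0.125. Add prey in this order while the next type's profitability exceeds the intake rate on those already taken.
Rate on top 1: 3.333. forb seeds: 0.739 < 3.333 → exclude; stop.
Optimal diet: large seeds — 1 of 3 types.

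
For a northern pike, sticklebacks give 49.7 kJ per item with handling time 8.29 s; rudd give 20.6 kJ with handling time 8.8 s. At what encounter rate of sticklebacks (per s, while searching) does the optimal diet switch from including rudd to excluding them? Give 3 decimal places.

0.077 per s

The zero-one rule: include rudd iff E₂/h₂ > λE₁/(1+λh₁). Equality gives the switch point.
λE₁h₂ = E₂ + λE₂h₁ ⇒ λ = E₂/(E₁h₂ − E₂h₁) = 20.6/(437.4 − 170.8) = 0.07727 per s.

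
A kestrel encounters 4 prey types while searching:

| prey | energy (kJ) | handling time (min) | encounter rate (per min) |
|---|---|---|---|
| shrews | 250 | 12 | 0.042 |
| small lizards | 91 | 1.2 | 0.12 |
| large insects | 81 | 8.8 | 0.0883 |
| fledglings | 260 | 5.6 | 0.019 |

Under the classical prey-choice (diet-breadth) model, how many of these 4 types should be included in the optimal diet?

E/h in descending order: small lizards 75.8, fledglings 46.4, shrews 20.8, large insects 9.2 kJ/min. The optimal diet is the largest prefix of this list for which every included type satisfies E_i/h_i > R on the types above it.
Rate on top 1: 9.545. fledglings: 46.4 > 9.545 → include.
Rate on top 2: 12.68. shrews: 20.8 > 12.68 → include.
Rate on top 3: 15.03. large insects: 9.2 < 15.03 → exclude; stop.
Optimal diet: small lizards, fledglings, shrews — 3 of 4 types.

3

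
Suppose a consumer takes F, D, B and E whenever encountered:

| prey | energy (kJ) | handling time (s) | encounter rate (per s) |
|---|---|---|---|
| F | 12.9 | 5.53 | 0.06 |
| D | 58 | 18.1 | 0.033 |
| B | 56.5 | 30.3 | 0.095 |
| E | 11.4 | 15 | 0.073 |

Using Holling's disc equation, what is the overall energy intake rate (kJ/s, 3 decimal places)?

R = Σλ_iE_i / (1 + Σλ_ih_i)
Numerator: 0.06×12.9 + 0.033×58 + 0.095×56.5 + 0.073×11.4 = 8.888
Denominator: 1 + 0.06×5.53 + 0.033×18.1 + 0.095×30.3 + 0.073×15 = 5.903
R = 8.888/5.903 = 1.506 kJ/s

1.506 kJ/s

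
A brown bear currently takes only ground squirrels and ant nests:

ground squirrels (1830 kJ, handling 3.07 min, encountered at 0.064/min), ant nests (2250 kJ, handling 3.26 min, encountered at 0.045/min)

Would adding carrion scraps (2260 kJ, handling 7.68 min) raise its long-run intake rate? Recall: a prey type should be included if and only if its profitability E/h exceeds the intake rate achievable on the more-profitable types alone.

Current rate: (0.064×1830 + 0.045×2250)/(1 + 0.064×3.07 + 0.045×3.26) = 162.6 kJ/min.
carrion scraps: E/h = 2260/7.68 = 294.3 kJ/min.
294.3 > 162.6, so adding carrion scraps raises the average — include it.

Yes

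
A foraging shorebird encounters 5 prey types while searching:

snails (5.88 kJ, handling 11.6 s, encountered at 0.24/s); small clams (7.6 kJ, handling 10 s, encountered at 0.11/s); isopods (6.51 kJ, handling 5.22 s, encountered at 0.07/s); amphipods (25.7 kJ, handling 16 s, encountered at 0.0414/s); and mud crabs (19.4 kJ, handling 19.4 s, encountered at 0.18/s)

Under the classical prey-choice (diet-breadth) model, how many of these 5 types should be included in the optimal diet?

3

Rank by E/h (kJ/s): amphipods 1.61, isopods 1.25, mud crabs 1, small clams 0.76, snails 0.507. Include each in turn until the next type's E/h falls below the running intake rate.
Rate on top 1: 0.64. isopods: 1.25 > 0.64 → include.
Rate on top 2: 0.7494. mud crabs: 1 > 0.7494 → include.
Rate on top 3: 0.9079. small clams: 0.76 < 0.9079 → exclude; stop.
Optimal diet: amphipods, isopods, mud crabs — 3 of 5 types.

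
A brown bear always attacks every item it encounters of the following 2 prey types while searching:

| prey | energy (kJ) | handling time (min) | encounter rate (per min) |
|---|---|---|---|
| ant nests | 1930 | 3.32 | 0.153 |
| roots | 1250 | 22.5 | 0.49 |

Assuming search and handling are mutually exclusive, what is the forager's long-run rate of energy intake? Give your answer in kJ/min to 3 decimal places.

Energy encountered per unit search time: 0.153×1930 + 0.49×1250 = 907.8 kJ/min.
Handling time per unit search time: 0.153×3.32 + 0.49×22.5 = 11.53.
Rate = 907.8/(1 + 11.53) = 72.43 kJ/min.

72.432 kJ/min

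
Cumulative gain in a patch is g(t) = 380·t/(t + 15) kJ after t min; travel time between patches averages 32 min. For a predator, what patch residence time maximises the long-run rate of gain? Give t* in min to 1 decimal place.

21.9 min

Maximise g(t)/(T+t): set derivative to zero → g'(t)(T+t) = g(t).
g'(t) = 380·15/(t + 15)². Setting 380·15/(t+15)² = 380t/[(t+15)(32+t)] gives 15(32+t) = t(t+15), so t² = 15×32 = 480.
t* = √480 = 21.91 min.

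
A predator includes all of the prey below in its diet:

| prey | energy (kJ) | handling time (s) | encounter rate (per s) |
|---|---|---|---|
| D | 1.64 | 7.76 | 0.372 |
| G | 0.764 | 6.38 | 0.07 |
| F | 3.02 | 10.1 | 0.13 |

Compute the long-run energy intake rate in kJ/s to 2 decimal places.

0.19 kJ/s

Energy encountered per unit search time: 0.372×1.64 + 0.07×0.764 + 0.13×3.02 = 1.056 kJ/s.
Handling time per unit search time: 0.372×7.76 + 0.07×6.38 + 0.13×10.1 = 4.646.
Rate = 1.056/(1 + 4.646) = 0.1871 kJ/s.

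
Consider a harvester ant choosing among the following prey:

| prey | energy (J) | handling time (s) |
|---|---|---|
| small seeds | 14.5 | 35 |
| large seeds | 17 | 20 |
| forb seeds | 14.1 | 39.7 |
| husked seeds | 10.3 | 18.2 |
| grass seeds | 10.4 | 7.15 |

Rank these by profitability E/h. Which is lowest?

forb seeds

In descending order of E/h:
grass seeds: 10.4/7.15 = 1.45 J/s
large seeds: 17/20 = 0.85 J/s
husked seeds: 10.3/18.2 = 0.566 J/s
small seeds: 14.5/35 = 0.414 J/s
forb seeds: 14.1/39.7 = 0.355 J/s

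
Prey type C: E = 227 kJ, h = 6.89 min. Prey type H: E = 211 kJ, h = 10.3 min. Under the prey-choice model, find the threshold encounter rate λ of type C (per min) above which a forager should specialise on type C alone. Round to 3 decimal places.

0.239 per min

The zero-one rule: include type H iff E₂/h₂ > λE₁/(1+λh₁). Equality gives the switch point.
λE₁h₂ = E₂ + λE₂h₁ ⇒ λ = E₂/(E₁h₂ − E₂h₁) = 211/(2338 − 1454) = 0.2386 per min.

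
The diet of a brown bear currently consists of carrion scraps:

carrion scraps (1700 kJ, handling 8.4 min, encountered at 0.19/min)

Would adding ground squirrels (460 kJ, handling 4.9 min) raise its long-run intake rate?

No

On carrion scraps alone, R = ΣλE/(1+Σλh) = 323/2.596 = 124.4 kJ/min.
Profitability of ground squirrels: 460/4.9 = 93.88 kJ/min.
Since 93.88 < R, time spent handling ground squirrels is better spent searching.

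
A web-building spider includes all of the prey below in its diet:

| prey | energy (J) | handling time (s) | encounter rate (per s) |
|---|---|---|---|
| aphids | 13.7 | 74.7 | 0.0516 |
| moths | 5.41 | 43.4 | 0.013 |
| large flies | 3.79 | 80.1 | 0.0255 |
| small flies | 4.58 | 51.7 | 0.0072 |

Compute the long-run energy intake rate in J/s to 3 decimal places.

Energy encountered per unit search time: 0.0516×13.7 + 0.013×5.41 + 0.0255×3.79 + 0.0072×4.58 = 0.9069 J/s.
Handling time per unit search time: 0.0516×74.7 + 0.013×43.4 + 0.0255×80.1 + 0.0072×51.7 = 6.834.
Rate = 0.9069/(1 + 6.834) = 0.1158 J/s.

0.116 J/s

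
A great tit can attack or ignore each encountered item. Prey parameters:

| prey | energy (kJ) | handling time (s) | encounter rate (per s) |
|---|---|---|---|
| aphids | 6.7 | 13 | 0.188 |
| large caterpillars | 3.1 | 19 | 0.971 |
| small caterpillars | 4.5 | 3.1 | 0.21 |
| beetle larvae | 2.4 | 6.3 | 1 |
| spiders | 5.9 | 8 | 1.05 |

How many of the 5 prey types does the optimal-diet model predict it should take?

2

E/h in descending order: small caterpillars 1.45, spiders 0.738, aphids 0.515, beetle larvae 0.381, large caterpillars 0.163 kJ/s. The optimal diet is the largest prefix of this list for which every included type satisfies E_i/h_i > R on the types above it.
Rate on top 1: 0.5724. spiders: 0.738 > 0.5724 → include.
Rate on top 2: 0.7104. aphids: 0.515 < 0.7104 → exclude; stop.
Optimal diet: small caterpillars, spiders — 2 of 5 types.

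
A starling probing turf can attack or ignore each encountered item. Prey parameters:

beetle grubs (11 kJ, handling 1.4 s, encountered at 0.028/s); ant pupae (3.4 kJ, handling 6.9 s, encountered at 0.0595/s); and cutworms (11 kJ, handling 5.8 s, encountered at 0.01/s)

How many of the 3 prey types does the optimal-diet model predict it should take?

Rank by E/h (kJ/s): beetle grubs 7.86, cutworms 1.9, ant pupae 0.493. Include each in turn until the next type's E/h falls below the running intake rate.
Rate on top 1: 0.2964. cutworms: 1.9 > 0.2964 → include.
Rate on top 2: 0.381. ant pupae: 0.493 > 0.381 → include.
Optimal diet: beetle grubs, cutworms, ant pupae — 3 of 3 types.

3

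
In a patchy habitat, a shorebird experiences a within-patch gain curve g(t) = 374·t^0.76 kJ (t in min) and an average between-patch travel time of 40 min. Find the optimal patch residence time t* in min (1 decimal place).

126.7 min

Optimal t* satisfies g'(t*) = g(t*)/(T + t*).
g'(t) = 0.76·374·t^-0.24. Setting 0.76·374·t^-0.24 = 374·t^0.76/(40+t) gives 0.76(40+t) = t, so 0.24·t = 0.76×40.
t* = 0.76×40/0.24 = 126.7 min.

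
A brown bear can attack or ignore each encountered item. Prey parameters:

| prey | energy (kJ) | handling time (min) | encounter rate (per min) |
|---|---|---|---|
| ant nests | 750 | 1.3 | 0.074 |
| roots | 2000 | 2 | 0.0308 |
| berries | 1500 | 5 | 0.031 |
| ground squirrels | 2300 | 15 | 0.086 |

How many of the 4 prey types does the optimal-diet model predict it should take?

Profitabilities (E/h, kJ/min): roots 1e+03, ant nests 577, berries 300, ground squirrels 153. Add prey in this order while the next type's profitability exceeds the intake rate on those already taken.
Rate on top 1: 58.03. ant nests: 577 > 58.03 → include.
Rate on top 2: 101.1. berries: 300 > 101.1 → include.
Rate on top 3: 124.6. ground squirrels: 153 > 124.6 → include.
Optimal diet: roots, ant nests, berries, ground squirrels — 4 of 4 types.

4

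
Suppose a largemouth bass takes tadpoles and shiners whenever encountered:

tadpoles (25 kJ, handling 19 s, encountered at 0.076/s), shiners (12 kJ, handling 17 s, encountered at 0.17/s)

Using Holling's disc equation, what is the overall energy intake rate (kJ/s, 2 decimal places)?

R = (0.076×25 + 0.17×12) / (1 + 0.076×19 + 0.17×17) = 3.94/5.334 = 0.7387 kJ/s.

0.74 kJ/s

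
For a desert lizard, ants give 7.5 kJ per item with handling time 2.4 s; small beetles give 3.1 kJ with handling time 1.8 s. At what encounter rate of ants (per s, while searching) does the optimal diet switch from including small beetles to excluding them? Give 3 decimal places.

The zero-one rule: include small beetles iff E₂/h₂ > λE₁/(1+λh₁). Equality gives the switch point.
λE₁h₂ = E₂ + λE₂h₁ ⇒ λ = E₂/(E₁h₂ − E₂h₁) = 3.1/(13.5 − 7.44) = 0.5116 per s.

0.512 per s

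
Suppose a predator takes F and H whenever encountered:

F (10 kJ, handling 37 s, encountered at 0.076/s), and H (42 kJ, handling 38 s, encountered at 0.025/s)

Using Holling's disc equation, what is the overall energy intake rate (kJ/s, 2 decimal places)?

0.38 kJ/s

R = (0.076×10 + 0.025×42) / (1 + 0.076×37 + 0.025×38) = 1.81/4.762 = 0.3801 kJ/s.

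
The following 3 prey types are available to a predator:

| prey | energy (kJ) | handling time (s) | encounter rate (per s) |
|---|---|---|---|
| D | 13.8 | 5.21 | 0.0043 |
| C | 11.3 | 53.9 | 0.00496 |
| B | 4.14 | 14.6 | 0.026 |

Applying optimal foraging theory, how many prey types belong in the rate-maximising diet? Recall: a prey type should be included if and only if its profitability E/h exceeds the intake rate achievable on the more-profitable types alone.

3

Profitabilities (E/h, kJ/s): D 2.65, B 0.284, C 0.21. Add prey in this order while the next type's profitability exceeds the intake rate on those already taken.
Rate on top 1: 0.05804. B: 0.284 > 0.05804 → include.
Rate on top 2: 0.1191. C: 0.21 > 0.1191 → include.
Optimal diet: D, B, C — 3 of 3 types.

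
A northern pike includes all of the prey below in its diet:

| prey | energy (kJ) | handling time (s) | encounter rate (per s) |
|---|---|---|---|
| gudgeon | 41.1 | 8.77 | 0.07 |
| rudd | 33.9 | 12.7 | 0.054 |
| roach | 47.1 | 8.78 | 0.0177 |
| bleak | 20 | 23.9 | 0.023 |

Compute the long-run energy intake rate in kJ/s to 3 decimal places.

R = Σλ_iE_i / (1 + Σλ_ih_i)
Numerator: 0.07×41.1 + 0.054×33.9 + 0.0177×47.1 + 0.023×20 = 6.001
Denominator: 1 + 0.07×8.77 + 0.054×12.7 + 0.0177×8.78 + 0.023×23.9 = 3.005
R = 6.001/3.005 = 1.997 kJ/s

1.997 kJ/s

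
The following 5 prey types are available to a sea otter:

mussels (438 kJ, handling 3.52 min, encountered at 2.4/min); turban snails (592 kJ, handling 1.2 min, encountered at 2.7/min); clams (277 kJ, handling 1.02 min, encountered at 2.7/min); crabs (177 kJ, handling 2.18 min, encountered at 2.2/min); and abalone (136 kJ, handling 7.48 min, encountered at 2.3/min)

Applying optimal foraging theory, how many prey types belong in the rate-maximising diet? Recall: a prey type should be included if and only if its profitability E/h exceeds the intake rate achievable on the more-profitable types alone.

1

Rank by E/h (kJ/min): turban snails 493, clams 272, mussels 124, crabs 81.2, abalone 18.2. Include each in turn until the next type's E/h falls below the running intake rate.
Rate on top 1: 377. clams: 272 < 377 → exclude; stop.
Optimal diet: turban snails — 1 of 5 types.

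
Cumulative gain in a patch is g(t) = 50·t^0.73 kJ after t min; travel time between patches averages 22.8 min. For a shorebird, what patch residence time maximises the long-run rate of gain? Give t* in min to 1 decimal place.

61.6 min

Maximise g(t)/(T+t): set derivative to zero → g'(t)(T+t) = g(t).
g'(t) = 0.73·50·t^-0.27. Setting 0.73·50·t^-0.27 = 50·t^0.73/(22.8+t) gives 0.73(22.8+t) = t, so 0.27·t = 0.73×22.8.
t* = 0.73×22.8/0.27 = 61.64 min.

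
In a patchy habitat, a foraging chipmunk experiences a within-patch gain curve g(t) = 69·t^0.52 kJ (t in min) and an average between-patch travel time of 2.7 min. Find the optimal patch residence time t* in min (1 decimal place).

2.9 min

Maximise g(t)/(T+t): set derivative to zero → g'(t)(T+t) = g(t).
g'(t) = 0.52·69·t^-0.48. Setting 0.52·69·t^-0.48 = 69·t^0.52/(2.7+t) gives 0.52(2.7+t) = t, so 0.48·t = 0.52×2.7.
t* = 0.52×2.7/0.48 = 2.925 min.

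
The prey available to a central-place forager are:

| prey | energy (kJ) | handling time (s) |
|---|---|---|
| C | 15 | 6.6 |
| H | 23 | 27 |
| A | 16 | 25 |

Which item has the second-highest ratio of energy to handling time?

H

In descending order of E/h:
C: 15/6.6 = 2.27 kJ/s
H: 23/27 = 0.852 kJ/s
A: 16/25 = 0.64 kJ/s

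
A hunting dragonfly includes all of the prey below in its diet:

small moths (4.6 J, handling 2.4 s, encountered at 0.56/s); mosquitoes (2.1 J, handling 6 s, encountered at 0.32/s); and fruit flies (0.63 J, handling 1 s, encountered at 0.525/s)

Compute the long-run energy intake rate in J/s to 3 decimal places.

R = Σλ_iE_i / (1 + Σλ_ih_i)
Numerator: 0.56×4.6 + 0.32×2.1 + 0.525×0.63 = 3.579
Denominator: 1 + 0.56×2.4 + 0.32×6 + 0.525×1 = 4.789
R = 3.579/4.789 = 0.7473 J/s

0.747 J/s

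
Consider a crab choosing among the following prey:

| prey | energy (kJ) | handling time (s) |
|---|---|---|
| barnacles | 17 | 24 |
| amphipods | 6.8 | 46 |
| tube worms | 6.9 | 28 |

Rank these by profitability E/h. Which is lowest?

amphipods

In descending order of E/h:
barnacles: 17/24 = 0.708 kJ/s
tube worms: 6.9/28 = 0.246 kJ/s
amphipods: 6.8/46 = 0.148 kJ/s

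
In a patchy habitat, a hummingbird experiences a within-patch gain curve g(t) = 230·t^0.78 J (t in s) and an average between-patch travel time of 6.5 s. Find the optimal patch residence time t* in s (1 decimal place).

By the marginal value theorem, leave when the instantaneous gain rate g'(t) equals the habitat-wide average g(t)/(T + t).
g'(t) = 0.78·230·t^-0.22. Setting 0.78·230·t^-0.22 = 230·t^0.78/(6.5+t) gives 0.78(6.5+t) = t, so 0.22·t = 0.78×6.5.
t* = 0.78×6.5/0.22 = 23.05 s.

23.0 s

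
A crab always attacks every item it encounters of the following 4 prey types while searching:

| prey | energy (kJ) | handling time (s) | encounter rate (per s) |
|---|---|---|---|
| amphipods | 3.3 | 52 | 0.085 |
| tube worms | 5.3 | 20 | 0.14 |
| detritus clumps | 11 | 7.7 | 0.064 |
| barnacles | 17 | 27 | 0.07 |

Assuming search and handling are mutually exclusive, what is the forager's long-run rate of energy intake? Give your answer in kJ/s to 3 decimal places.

0.275 kJ/s

R = Σλ_iE_i / (1 + Σλ_ih_i)
Numerator: 0.085×3.3 + 0.14×5.3 + 0.064×11 + 0.07×17 = 2.917
Denominator: 1 + 0.085×52 + 0.14×20 + 0.064×7.7 + 0.07×27 = 10.6
R = 2.917/10.6 = 0.2751 kJ/s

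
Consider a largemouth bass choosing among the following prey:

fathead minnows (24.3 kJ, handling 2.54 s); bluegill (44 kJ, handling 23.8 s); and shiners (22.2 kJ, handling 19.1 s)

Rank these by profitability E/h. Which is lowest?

shiners

Profitability E/h (kJ/s): fathead minnows = 24.3/2.54 = 9.57, bluegill = 44/23.8 = 1.85, shiners = 22.2/19.1 = 1.16.
Ranked: fathead minnows > bluegill > shiners.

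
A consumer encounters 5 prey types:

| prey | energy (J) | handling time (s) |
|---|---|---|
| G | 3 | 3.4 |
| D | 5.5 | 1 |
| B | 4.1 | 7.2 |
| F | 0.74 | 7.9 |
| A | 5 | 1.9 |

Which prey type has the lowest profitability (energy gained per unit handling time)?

F

Profitability E/h (J/s): G = 3/3.4 = 0.882, D = 5.5/1 = 5.5, B = 4.1/7.2 = 0.569, F = 0.74/7.9 = 0.0937, A = 5/1.9 = 2.63.
Ranked: D > A > G > B > F.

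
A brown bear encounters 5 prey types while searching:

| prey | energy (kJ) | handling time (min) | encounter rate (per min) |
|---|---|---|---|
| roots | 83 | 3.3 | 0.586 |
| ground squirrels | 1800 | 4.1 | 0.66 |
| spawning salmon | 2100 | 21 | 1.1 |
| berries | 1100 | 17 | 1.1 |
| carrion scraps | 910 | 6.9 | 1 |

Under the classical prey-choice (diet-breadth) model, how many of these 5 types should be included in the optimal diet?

E/h in descending order: ground squirrels 439, carrion scraps 132, spawning salmon 100, berries 64.7, roots 25.2 kJ/min. The optimal diet is the largest prefix of this list for which every included type satisfies E_i/h_i > R on the types above it.
Rate on top 1: 320.6. carrion scraps: 132 < 320.6 → exclude; stop.
Optimal diet: ground squirrels — 1 of 5 types.

1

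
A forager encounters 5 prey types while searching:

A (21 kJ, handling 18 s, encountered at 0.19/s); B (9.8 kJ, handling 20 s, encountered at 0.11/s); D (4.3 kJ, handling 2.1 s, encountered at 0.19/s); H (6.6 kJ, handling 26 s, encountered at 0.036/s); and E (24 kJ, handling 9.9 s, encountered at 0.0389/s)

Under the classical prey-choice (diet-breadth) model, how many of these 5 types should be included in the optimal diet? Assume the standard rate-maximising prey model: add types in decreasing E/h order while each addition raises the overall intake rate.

E/h in descending order: E 2.42, D 2.05, A 1.17, B 0.49, H 0.254 kJ/s. The optimal diet is the largest prefix of this list for which every included type satisfies E_i/h_i > R on the types above it.
Rate on top 1: 0.674. D: 2.05 > 0.674 → include.
Rate on top 2: 0.9812. A: 1.17 > 0.9812 → include.
Rate on top 3: 1.103. B: 0.49 < 1.103 → exclude; stop.
Optimal diet: E, D, A — 3 of 5 types.

3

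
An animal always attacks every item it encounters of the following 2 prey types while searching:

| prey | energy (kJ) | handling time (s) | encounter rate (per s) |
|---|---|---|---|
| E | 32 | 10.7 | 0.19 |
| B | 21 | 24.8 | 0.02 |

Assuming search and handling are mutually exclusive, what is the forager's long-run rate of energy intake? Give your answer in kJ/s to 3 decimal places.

1.842 kJ/s

R = (0.19×32 + 0.02×21) / (1 + 0.19×10.7 + 0.02×24.8) = 6.5/3.529 = 1.842 kJ/s.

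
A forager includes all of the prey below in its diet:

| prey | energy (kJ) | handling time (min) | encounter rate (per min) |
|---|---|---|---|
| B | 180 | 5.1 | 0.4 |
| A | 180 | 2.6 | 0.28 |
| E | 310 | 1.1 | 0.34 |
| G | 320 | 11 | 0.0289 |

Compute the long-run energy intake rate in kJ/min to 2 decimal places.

53.15 kJ/min

R = Σλ_iE_i / (1 + Σλ_ih_i)
Numerator: 0.4×180 + 0.28×180 + 0.34×310 + 0.0289×320 = 237
Denominator: 1 + 0.4×5.1 + 0.28×2.6 + 0.34×1.1 + 0.0289×11 = 4.46
R = 237/4.46 = 53.15 kJ/min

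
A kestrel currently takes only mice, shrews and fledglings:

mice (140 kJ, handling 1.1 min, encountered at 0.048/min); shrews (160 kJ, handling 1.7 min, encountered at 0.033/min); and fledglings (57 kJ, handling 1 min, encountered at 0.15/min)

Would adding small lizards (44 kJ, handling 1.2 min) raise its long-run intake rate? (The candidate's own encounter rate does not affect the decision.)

Yes

On mice, shrews and fledglings alone, R = ΣλE/(1+Σλh) = 20.55/1.259 = 16.32 kJ/min.
Profitability of small lizards: 44/1.2 = 36.67 kJ/min.
Since 36.67 > R, including small lizards increases the long-run rate.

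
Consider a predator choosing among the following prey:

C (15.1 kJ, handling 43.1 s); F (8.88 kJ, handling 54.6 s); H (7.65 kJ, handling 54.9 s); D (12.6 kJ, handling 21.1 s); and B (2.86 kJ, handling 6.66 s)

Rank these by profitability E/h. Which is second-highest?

B

Profitability E/h (kJ/s): C = 15.1/43.1 = 0.35, F = 8.88/54.6 = 0.163, H = 7.65/54.9 = 0.139, D = 12.6/21.1 = 0.597, B = 2.86/6.66 = 0.429.
Ranked: D > B > C > F > H.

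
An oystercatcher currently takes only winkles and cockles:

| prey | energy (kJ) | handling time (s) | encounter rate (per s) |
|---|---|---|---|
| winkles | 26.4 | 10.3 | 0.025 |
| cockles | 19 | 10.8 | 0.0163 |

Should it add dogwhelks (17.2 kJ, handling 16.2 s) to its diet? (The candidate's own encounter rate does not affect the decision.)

Yes

Current rate: (0.025×26.4 + 0.0163×19)/(1 + 0.025×10.3 + 0.0163×10.8) = 0.6764 kJ/s.
Profitability of dogwhelks: 17.2/16.2 = 1.062 kJ/s.
1.062 > 0.6764, so adding dogwhelks raises the average — include it.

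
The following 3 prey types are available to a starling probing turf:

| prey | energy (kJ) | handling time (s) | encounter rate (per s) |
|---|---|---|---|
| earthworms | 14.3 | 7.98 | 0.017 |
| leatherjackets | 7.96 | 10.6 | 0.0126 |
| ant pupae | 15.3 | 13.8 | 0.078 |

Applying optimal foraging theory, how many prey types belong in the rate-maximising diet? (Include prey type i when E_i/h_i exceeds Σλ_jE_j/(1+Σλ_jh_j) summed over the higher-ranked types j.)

3

Profitabilities (E/h, kJ/s): earthworms 1.79, ant pupae 1.11, leatherjackets 0.751. Add prey in this order while the next type's profitability exceeds the intake rate on those already taken.
Rate on top 1: 0.2141. ant pupae: 1.11 > 0.2141 → include.
Rate on top 2: 0.6494. leatherjackets: 0.751 > 0.6494 → include.
Optimal diet: earthworms, ant pupae, leatherjackets — 3 of 3 types.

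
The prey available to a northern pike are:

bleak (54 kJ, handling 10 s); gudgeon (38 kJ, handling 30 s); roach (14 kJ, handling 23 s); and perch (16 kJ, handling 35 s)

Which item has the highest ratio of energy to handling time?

bleak

In descending order of E/h:
bleak: 54/10 = 5.4 kJ/s
gudgeon: 38/30 = 1.27 kJ/s
roach: 14/23 = 0.609 kJ/s
perch: 16/35 = 0.457 kJ/s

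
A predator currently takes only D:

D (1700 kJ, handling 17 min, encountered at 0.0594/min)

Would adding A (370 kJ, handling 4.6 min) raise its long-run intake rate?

Yes

Current rate: (0.0594×1700)/(1 + 0.0594×17) = 50.24 kJ/min.
Profitability of A: 370/4.6 = 80.43 kJ/min.
Since 80.43 > R, including A increases the long-run rate.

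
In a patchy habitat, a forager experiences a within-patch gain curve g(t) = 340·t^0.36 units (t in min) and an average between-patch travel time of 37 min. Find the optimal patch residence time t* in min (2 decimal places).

Maximise g(t)/(T+t): set derivative to zero → g'(t)(T+t) = g(t).
g'(t) = 0.36·340·t^-0.64. Setting 0.36·340·t^-0.64 = 340·t^0.36/(37+t) gives 0.36(37+t) = t, so 0.64·t = 0.36×37.
t* = 0.36×37/0.64 = 20.81 min.

20.81 min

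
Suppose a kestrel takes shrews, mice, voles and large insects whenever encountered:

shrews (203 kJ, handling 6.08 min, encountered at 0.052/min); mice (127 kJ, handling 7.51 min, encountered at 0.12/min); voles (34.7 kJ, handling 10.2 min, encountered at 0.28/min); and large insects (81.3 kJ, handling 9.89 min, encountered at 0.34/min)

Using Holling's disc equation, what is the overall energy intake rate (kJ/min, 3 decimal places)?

7.486 kJ/min

Energy encountered per unit search time: 0.052×203 + 0.12×127 + 0.28×34.7 + 0.34×81.3 = 63.15 kJ/min.
Handling time per unit search time: 0.052×6.08 + 0.12×7.51 + 0.28×10.2 + 0.34×9.89 = 7.436.
Rate = 63.15/(1 + 7.436) = 7.486 kJ/min.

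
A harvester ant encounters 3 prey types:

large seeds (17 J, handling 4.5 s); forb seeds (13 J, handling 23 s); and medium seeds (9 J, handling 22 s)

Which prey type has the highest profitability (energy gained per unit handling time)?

large seeds

In descending order of E/h:
large seeds: 17/4.5 = 3.78 J/s
forb seeds: 13/23 = 0.565 J/s
medium seeds: 9/22 = 0.409 J/s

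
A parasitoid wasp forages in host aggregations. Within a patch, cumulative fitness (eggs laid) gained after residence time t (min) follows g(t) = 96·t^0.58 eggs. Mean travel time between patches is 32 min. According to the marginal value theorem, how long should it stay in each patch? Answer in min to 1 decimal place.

44.2 min

Maximise g(t)/(T+t): set derivative to zero → g'(t)(T+t) = g(t).
g'(t) = 0.58·96·t^-0.42. Setting 0.58·96·t^-0.42 = 96·t^0.58/(32+t) gives 0.58(32+t) = t, so 0.42·t = 0.58×32.
t* = 0.58×32/0.42 = 44.19 min.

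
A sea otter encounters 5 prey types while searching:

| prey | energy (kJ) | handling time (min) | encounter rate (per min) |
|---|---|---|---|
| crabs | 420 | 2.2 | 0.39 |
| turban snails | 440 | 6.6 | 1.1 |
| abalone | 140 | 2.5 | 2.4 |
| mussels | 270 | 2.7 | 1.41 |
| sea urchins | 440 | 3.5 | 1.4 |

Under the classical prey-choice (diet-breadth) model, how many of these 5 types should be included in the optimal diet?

Profitabilities (E/h, kJ/min): crabs 191, sea urchins 126, mussels 100, turban snails 66.7, abalone 56. Add prey in this order while the next type's profitability exceeds the intake rate on those already taken.
Rate on top 1: 88.16. sea urchins: 126 > 88.16 → include.
Rate on top 2: 115.4. mussels: 100 < 115.4 → exclude; stop.
Optimal diet: crabs, sea urchins — 2 of 5 types.

2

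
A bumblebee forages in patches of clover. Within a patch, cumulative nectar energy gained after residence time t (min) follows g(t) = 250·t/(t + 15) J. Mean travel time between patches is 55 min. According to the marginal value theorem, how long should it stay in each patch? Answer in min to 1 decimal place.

Maximise g(t)/(T+t): set derivative to zero → g'(t)(T+t) = g(t).
g'(t) = 250·15/(t + 15)². Setting 250·15/(t+15)² = 250t/[(t+15)(55+t)] gives 15(55+t) = t(t+15), so t² = 15×55 = 825.
t* = √825 = 28.72 min.

28.7 min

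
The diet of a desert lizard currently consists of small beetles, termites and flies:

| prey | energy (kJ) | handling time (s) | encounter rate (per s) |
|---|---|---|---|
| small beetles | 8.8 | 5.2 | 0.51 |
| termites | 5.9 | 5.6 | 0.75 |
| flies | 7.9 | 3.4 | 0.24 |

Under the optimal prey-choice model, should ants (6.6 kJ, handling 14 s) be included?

On small beetles, termites and flies alone, R = ΣλE/(1+Σλh) = 10.81/8.668 = 1.247 kJ/s.
ants: E/h = 6.6/14 = 0.4714 kJ/s.
Since 0.4714 < R, time spent handling ants is better spent searching.

No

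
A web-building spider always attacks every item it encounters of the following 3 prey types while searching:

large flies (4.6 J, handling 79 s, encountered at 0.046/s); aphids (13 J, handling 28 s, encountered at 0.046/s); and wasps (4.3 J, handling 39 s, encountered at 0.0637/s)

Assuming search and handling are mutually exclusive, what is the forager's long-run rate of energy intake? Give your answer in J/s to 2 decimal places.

0.13 J/s

R = Σλ_iE_i / (1 + Σλ_ih_i)
Numerator: 0.046×4.6 + 0.046×13 + 0.0637×4.3 = 1.084
Denominator: 1 + 0.046×79 + 0.046×28 + 0.0637×39 = 8.406
R = 1.084/8.406 = 0.1289 J/s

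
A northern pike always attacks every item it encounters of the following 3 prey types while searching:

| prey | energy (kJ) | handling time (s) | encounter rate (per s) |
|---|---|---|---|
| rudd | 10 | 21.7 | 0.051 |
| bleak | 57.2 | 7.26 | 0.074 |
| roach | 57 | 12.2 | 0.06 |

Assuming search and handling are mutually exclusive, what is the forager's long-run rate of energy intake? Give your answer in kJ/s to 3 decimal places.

R = Σλ_iE_i / (1 + Σλ_ih_i)
Numerator: 0.051×10 + 0.074×57.2 + 0.06×57 = 8.163
Denominator: 1 + 0.051×21.7 + 0.074×7.26 + 0.06×12.2 = 3.376
R = 8.163/3.376 = 2.418 kJ/s

2.418 kJ/s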